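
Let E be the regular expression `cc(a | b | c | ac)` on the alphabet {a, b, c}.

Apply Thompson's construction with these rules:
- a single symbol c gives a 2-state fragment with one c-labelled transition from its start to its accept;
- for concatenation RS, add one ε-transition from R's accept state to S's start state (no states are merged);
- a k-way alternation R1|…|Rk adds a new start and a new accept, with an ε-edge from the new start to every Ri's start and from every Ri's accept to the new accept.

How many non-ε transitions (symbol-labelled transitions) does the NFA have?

Per subexpression:
Each of the 7 symbol leaves contributes exactly 1 symbol transition.
  ac : 2 symbol transitions
  a | b | c | ac : 5 symbol transitions
  cc(a | b | c | ac) : 7 symbol transitions

7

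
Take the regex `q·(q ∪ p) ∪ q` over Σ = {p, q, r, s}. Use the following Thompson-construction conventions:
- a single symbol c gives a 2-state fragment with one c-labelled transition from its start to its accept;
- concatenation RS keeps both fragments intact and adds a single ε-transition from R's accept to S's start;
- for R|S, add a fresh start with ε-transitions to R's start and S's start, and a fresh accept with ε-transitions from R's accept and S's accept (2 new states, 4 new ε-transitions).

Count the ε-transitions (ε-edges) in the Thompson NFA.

9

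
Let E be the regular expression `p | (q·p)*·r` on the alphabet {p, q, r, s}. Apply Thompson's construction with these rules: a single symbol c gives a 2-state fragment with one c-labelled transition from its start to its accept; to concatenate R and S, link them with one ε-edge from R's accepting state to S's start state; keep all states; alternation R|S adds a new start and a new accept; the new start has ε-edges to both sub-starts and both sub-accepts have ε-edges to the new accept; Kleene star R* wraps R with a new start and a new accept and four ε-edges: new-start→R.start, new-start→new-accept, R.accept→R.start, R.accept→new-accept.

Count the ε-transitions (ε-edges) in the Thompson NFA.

10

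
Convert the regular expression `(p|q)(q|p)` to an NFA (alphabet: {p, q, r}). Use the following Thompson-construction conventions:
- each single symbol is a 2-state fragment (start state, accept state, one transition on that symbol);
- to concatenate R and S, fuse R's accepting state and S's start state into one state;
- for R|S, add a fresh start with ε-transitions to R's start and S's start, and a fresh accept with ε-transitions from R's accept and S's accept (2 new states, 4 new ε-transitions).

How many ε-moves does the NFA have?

Building bottom-up:
Each of the 4 symbol leaves contributes 0 ε-transitions.
  p|q : 4 ε-transitions
  q|p : 4 ε-transitions
  (p|q)(q|p) : 8 ε-transitions

8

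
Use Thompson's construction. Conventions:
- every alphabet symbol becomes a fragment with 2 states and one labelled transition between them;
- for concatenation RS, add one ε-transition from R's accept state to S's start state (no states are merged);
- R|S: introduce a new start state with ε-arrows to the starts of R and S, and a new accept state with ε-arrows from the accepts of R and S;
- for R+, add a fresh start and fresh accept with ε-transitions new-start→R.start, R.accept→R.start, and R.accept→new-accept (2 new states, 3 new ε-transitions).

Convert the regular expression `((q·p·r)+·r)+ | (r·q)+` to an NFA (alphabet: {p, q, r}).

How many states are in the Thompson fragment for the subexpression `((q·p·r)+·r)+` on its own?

12

Fragment for `((q·p·r)+·r)+`:
Each of the 4 symbol leaves contributes a 2-state fragment.
  q·p·r = 6 states
  (q·p·r)+ = 8 states
  (q·p·r)+·r = 10 states
  ((q·p·r)+·r)+ = 12 states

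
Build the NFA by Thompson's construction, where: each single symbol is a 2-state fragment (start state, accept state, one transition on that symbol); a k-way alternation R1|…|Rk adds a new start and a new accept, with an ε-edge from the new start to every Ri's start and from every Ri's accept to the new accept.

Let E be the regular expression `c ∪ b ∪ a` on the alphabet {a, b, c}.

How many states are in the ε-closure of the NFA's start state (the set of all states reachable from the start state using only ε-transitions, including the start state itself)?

Work bottom-up. For each fragment F, track |ε-closure(F.start)| and whether F's accept lies in that closure (i.e. whether F accepts ε). A single-symbol fragment has closure size 1 and does not accept ε.
  c ∪ b ∪ a : new start ε-reaches every alternative's start; none of them accept ε, so the new accept is not reached: |closure| = 1 + 1 + 1 + 1 = 4

4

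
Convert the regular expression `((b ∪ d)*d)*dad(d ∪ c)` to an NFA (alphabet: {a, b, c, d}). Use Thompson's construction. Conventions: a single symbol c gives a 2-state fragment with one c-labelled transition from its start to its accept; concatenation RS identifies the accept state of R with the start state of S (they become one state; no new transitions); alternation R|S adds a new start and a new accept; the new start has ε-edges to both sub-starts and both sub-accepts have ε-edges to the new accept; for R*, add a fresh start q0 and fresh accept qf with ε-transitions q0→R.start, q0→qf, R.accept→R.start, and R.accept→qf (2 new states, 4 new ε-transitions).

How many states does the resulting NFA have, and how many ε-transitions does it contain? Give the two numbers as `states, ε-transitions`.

Per subexpression:
Each of the 8 symbol leaves contributes 2 states and 0 ε-transitions.
  b ∪ d = 6 states, 4 ε-transitions
  (b ∪ d)* = 8 states, 8 ε-transitions
  (b ∪ d)*d = 9 states, 8 ε-transitions
  ((b ∪ d)*d)* = 11 states, 12 ε-transitions
  d ∪ c = 6 states, 4 ε-transitions
  ((b ∪ d)*d)*dad(d ∪ c) = 19 states, 16 ε-transitions

19, 16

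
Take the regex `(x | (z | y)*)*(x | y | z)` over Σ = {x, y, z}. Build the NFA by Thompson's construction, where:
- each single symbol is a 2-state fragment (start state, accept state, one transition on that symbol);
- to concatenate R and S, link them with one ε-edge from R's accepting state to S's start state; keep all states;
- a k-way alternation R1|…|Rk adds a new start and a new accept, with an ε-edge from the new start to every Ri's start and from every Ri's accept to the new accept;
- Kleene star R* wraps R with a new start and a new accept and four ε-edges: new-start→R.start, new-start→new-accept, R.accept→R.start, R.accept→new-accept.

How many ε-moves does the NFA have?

23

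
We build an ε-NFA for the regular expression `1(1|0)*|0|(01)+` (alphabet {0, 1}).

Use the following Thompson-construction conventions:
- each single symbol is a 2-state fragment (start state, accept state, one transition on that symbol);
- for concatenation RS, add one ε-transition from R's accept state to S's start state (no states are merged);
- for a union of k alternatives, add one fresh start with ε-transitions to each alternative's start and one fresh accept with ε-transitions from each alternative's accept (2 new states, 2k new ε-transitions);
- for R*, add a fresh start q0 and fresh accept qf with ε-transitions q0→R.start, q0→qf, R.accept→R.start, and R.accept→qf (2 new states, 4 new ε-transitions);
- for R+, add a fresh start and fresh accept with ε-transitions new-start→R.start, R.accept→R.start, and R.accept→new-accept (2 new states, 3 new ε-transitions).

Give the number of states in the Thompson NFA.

By structural recursion:
Each of the 6 symbol leaves contributes a 2-state fragment.
  1|0 — 6 states
  (1|0)* — 8 states
  1(1|0)* — 10 states
  01 — 4 states
  (01)+ — 6 states
  1(1|0)*|0|(01)+ — 20 states

20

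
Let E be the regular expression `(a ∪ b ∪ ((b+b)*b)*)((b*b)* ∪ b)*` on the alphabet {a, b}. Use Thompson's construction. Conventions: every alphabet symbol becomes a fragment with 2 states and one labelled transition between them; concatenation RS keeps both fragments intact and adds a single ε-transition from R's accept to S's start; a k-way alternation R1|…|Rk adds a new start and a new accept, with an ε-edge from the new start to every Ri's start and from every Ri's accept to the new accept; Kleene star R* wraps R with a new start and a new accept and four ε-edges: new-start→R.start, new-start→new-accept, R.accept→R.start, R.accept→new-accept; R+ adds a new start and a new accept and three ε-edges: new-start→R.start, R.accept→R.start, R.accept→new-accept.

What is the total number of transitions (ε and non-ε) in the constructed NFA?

Per subexpression:
Each of the 8 symbol leaves contributes 1 transition (1 symbol, 0 ε).
  b+ → 4 transitions (1 symbol, 3 ε)
  b+b → 6 transitions (2 symbol, 4 ε)
  (b+b)* → 10 transitions (2 symbol, 8 ε)
  (b+b)*b → 12 transitions (3 symbol, 9 ε)
  ((b+b)*b)* → 16 transitions (3 symbol, 13 ε)
  a ∪ b ∪ ((b+b)*b)* → 24 transitions (5 symbol, 19 ε)
  b* → 5 transitions (1 symbol, 4 ε)
  b*b → 7 transitions (2 symbol, 5 ε)
  (b*b)* → 11 transitions (2 symbol, 9 ε)
  (b*b)* ∪ b → 16 transitions (3 symbol, 13 ε)
  ((b*b)* ∪ b)* → 20 transitions (3 symbol, 17 ε)
  (a ∪ b ∪ ((b+b)*b)*)((b*b)* ∪ b)* → 45 transitions (8 symbol, 37 ε)

45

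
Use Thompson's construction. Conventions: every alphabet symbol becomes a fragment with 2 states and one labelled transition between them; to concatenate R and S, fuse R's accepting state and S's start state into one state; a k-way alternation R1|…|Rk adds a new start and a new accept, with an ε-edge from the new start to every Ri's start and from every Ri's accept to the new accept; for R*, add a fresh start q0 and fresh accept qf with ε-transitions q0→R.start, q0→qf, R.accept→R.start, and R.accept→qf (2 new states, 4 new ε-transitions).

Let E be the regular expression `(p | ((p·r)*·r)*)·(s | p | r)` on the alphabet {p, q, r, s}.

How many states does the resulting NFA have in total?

Recursing over subexpressions:
Each of the 7 symbol leaves contributes a 2-state fragment.
  p·r → 3 states
  (p·r)* → 5 states
  (p·r)*·r → 6 states
  ((p·r)*·r)* → 8 states
  p | ((p·r)*·r)* → 12 states
  s | p | r → 8 states
  (p | ((p·r)*·r)*)·(s | p | r) → 19 states

19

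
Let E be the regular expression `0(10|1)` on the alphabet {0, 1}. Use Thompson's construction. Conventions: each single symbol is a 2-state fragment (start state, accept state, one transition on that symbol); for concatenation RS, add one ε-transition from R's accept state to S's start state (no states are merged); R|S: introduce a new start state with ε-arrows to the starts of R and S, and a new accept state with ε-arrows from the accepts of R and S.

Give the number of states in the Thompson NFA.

10

Bottom-up over the parse tree:
Each of the 4 symbol leaves contributes a 2-state fragment.
  10 — 4 states
  10|1 — 8 states
  0(10|1) — 10 states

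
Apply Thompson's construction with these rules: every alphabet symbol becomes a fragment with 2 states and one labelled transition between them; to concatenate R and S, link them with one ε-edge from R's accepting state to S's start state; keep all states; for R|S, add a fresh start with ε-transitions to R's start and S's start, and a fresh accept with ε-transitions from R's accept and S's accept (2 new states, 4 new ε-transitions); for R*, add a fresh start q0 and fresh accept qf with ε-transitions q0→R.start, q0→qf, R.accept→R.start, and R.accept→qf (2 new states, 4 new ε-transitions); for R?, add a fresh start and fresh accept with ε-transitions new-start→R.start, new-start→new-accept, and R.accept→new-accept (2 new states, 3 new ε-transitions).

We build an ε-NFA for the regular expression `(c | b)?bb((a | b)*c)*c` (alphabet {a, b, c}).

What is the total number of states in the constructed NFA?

By structural recursion:
Each of the 8 symbol leaves contributes a 2-state fragment.
  c | b → 6 states
  (c | b)? → 8 states
  a | b → 6 states
  (a | b)* → 8 states
  (a | b)*c → 10 states
  ((a | b)*c)* → 12 states
  (c | b)?bb((a | b)*c)*c → 26 states

26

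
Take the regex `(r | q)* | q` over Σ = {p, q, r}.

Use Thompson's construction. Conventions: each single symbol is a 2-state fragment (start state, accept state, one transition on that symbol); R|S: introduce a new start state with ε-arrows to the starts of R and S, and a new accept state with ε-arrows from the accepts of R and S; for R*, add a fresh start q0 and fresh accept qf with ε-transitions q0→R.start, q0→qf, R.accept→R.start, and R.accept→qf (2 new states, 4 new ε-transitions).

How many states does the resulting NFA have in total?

12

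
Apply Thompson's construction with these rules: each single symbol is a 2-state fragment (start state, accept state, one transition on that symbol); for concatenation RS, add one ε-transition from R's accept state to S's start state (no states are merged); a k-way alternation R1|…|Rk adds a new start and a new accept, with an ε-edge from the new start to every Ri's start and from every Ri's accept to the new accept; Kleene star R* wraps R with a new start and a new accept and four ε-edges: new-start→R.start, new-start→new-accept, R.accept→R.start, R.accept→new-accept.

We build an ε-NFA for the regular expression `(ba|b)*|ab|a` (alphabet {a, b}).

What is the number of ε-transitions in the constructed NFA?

By structural recursion:
Each of the 6 symbol leaves contributes 0 ε-transitions.
  ba → 1 ε-transition
  ba|b → 5 ε-transitions
  (ba|b)* → 9 ε-transitions
  ab → 1 ε-transition
  (ba|b)*|ab|a → 16 ε-transitions

16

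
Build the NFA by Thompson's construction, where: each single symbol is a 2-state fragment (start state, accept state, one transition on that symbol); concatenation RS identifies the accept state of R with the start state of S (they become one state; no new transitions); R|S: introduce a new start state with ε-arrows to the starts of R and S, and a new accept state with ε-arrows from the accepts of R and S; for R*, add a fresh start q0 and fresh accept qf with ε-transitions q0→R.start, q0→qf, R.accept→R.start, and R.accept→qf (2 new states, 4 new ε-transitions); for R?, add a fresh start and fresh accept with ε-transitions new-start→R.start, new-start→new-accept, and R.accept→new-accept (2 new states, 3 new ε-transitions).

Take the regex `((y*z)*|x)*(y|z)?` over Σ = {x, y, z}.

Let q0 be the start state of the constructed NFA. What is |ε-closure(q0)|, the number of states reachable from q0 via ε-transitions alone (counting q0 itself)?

14

Work bottom-up. For each fragment F, track |ε-closure(F.start)| and whether F's accept lies in that closure (i.e. whether F accepts ε). A single-symbol fragment has closure size 1 and does not accept ε.
  y* — the star's fresh start ε-reaches both the body's start and the fresh accept: |ε-closure| = 2 + 1 = 3
  y*z — the left operand accepts ε, so the closure extends into the next operand (the shared merged state is already counted); |ε-closure| = 3 + (1−1) = 3
  (y*z)* — the star's fresh start ε-reaches both the body's start and the fresh accept: |ε-closure| = 2 + 3 = 5
  (y*z)*|x — |ε-closure| = 1 (new start) + (5 + 1) + 1 (new accept, since some branch ε-reaches its own accept) = 8
  ((y*z)*|x)* — |ε-closure| = 1 (new start) + 8 (body) + 1 (new accept) = 10
  y|z — new start ε-reaches every alternative's start; none of them accept ε, so the new accept is not reached: |ε-closure| = 1 + 1 + 1 = 3
  (y|z)? — new start has ε-edges to the inner start and to the new accept, so |ε-closure| = 2 + 3 = 5
  ((y*z)*|x)*(y|z)? — the left operand accepts ε, so the closure extends into the next operand (the shared merged state is already counted); |ε-closure| = 10 + (5−1) = 14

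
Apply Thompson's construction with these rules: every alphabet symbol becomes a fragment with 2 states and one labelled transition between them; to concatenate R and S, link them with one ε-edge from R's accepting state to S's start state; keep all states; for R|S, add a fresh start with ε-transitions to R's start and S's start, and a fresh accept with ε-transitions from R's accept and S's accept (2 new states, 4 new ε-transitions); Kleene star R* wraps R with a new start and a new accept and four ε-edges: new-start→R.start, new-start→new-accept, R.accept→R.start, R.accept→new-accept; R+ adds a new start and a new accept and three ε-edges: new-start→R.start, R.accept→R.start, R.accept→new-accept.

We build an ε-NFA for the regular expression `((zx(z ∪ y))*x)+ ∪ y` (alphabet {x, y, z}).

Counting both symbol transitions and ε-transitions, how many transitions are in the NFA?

24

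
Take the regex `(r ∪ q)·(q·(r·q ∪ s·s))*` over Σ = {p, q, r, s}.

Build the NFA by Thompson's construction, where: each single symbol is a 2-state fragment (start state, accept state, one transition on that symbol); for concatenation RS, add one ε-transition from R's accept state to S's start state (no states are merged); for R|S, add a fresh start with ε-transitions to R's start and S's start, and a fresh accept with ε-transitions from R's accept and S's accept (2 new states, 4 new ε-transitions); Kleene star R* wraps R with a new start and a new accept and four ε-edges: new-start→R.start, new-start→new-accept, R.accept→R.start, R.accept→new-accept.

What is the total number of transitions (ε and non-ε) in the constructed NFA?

Per subexpression:
Each of the 7 symbol leaves contributes 1 transition (1 symbol, 0 ε).
  r ∪ q = 6 transitions (2 symbol, 4 ε)
  r·q = 3 transitions (2 symbol, 1 ε)
  s·s = 3 transitions (2 symbol, 1 ε)
  r·q ∪ s·s = 10 transitions (4 symbol, 6 ε)
  q·(r·q ∪ s·s) = 12 transitions (5 symbol, 7 ε)
  (q·(r·q ∪ s·s))* = 16 transitions (5 symbol, 11 ε)
  (r ∪ q)·(q·(r·q ∪ s·s))* = 23 transitions (7 symbol, 16 ε)

23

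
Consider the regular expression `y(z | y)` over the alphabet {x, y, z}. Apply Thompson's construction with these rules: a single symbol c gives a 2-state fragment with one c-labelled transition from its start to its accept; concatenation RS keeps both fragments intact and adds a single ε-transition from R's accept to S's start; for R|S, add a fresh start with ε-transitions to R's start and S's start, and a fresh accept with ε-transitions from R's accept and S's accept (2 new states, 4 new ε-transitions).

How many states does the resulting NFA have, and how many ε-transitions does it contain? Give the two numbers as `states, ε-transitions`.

8, 5

Building bottom-up:
Each of the 3 symbol leaves contributes 2 states and 0 ε-transitions.
  z | y : 6 states, 4 ε-transitions
  y(z | y) : 8 states, 5 ε-transitions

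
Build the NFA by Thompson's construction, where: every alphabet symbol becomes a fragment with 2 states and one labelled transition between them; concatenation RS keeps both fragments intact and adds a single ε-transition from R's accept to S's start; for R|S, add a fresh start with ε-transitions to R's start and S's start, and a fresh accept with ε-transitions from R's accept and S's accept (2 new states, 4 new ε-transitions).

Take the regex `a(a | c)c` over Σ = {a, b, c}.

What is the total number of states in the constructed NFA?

10

Bottom-up over the parse tree:
Each of the 4 symbol leaves contributes a 2-state fragment.
  a | c → 6 states
  a(a | c)c → 10 states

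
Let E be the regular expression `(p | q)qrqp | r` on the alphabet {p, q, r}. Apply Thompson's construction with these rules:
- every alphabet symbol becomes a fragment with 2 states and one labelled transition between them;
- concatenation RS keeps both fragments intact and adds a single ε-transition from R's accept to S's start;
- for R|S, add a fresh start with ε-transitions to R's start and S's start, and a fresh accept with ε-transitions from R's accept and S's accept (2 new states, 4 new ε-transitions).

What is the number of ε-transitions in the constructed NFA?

12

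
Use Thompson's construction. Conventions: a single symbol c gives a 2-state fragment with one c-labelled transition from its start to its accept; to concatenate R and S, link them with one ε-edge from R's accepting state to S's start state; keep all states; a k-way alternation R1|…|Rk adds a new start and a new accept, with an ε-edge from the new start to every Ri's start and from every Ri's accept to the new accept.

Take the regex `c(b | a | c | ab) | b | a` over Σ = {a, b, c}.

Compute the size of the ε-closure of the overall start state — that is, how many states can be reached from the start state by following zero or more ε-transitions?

4

Compute the ε-closure size of each fragment's start state recursively; a symbol fragment's start has no outgoing ε-edge, so its closure is just itself (size 1).
  ab → |closure| equals the left operand's closure size = 1 (its accept is not ε-reachable, so the closure stops there)
  b | a | c | ab → |closure| = 1 + 1 + 1 + 1 + 1 = 5 (the new accept is not ε-reachable since no branch accepts ε)
  c(b | a | c | ab) → same as the first factor's closure: |closure| = 1
  c(b | a | c | ab) | b | a → new start ε-reaches every alternative's start; none of them accept ε, so the new accept is not reached: |closure| = 1 + 1 + 1 + 1 = 4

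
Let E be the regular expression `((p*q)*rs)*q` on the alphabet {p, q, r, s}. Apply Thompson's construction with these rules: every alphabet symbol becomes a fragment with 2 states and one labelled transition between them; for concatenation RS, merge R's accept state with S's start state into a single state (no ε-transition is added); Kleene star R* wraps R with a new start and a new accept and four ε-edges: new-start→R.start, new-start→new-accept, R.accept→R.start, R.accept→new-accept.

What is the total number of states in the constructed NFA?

12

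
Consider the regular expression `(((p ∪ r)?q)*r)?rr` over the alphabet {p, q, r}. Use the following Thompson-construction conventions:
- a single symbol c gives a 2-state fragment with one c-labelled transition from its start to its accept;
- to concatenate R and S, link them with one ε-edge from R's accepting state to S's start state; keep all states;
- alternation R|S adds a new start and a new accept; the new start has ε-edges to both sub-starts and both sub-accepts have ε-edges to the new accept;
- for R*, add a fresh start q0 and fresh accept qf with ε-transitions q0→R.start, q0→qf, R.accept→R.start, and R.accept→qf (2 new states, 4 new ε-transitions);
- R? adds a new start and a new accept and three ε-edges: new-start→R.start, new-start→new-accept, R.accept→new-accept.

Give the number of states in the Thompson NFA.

By structural recursion:
Each of the 6 symbol leaves contributes a 2-state fragment.
  p ∪ r — 6 states
  (p ∪ r)? — 8 states
  (p ∪ r)?q — 10 states
  ((p ∪ r)?q)* — 12 states
  ((p ∪ r)?q)*r — 14 states
  (((p ∪ r)?q)*r)? — 16 states
  (((p ∪ r)?q)*r)?rr — 20 states

20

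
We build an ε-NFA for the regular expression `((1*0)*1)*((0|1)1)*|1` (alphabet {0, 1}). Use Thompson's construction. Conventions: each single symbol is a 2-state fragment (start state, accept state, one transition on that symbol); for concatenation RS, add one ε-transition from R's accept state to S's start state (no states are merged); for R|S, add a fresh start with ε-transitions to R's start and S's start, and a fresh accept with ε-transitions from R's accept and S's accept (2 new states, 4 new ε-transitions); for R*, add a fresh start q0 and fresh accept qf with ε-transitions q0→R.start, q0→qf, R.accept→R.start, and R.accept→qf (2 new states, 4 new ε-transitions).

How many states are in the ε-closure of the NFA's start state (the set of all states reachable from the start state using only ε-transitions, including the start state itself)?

Compute the ε-closure size of each fragment's start state recursively; a symbol fragment's start has no outgoing ε-edge, so its closure is just itself (size 1).
  1* — |closure| = 1 (new start) + 1 (body) + 1 (new accept) = 3
  1*0 — the left operand accepts ε, so the closure extends into the next operand (via the concat ε-link); |closure| = 3 + 1 = 4
  (1*0)* — new start has ε-edges to the inner start and to the new accept, so |closure| = 2 + 4 = 6
  (1*0)*1 — the left operand accepts ε, so the closure extends into the next operand (via the concat ε-link); |closure| = 6 + 1 = 7
  ((1*0)*1)* — |closure| = 1 (new start) + 7 (body) + 1 (new accept) = 9
  0|1 — |closure| = 1 + 1 + 1 = 3 (the new accept is not ε-reachable since no branch accepts ε)
  (0|1)1 — same as the first factor's closure: |closure| = 3
  ((0|1)1)* — new start has ε-edges to the inner start and to the new accept, so |closure| = 2 + 3 = 5
  ((1*0)*1)*((0|1)1)* — |closure| = 9 + 5 = 14 (closure spills across the concat boundary because the left factor accepts ε)
  ((1*0)*1)*((0|1)1)*|1 — new start ε-reaches every alternative's start; at least one alternative accepts ε, so the union's new accept is reached too: |closure| = 1 + 14 + 1 + 1 = 17

17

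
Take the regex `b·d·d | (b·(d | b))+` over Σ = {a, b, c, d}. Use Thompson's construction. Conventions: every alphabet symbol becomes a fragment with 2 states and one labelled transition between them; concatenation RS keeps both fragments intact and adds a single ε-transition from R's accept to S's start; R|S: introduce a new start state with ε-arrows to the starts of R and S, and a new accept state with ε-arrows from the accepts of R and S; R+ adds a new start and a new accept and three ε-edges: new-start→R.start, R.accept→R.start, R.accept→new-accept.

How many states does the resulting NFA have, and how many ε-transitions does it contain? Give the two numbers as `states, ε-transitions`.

18, 14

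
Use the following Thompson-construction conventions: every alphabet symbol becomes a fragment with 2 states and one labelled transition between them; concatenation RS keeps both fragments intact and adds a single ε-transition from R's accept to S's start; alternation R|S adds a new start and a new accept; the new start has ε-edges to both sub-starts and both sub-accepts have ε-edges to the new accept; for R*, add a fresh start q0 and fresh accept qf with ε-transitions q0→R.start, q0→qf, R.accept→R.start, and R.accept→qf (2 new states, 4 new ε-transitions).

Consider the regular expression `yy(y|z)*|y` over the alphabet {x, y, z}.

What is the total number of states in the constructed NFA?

16

Bottom-up over the parse tree:
Each of the 5 symbol leaves contributes a 2-state fragment.
  y|z → 6 states
  (y|z)* → 8 states
  yy(y|z)* → 12 states
  yy(y|z)*|y → 16 states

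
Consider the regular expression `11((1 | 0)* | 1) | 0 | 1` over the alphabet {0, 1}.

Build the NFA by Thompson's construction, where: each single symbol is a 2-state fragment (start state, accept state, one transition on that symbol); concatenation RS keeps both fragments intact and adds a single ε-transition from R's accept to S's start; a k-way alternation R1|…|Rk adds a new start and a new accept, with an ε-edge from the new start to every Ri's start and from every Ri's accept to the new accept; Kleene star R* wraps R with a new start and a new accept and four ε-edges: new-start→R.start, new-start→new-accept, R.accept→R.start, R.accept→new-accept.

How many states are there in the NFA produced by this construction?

Recursing over subexpressions:
Each of the 7 symbol leaves contributes a 2-state fragment.
  1 | 0 → 6 states
  (1 | 0)* → 8 states
  (1 | 0)* | 1 → 12 states
  11((1 | 0)* | 1) → 16 states
  11((1 | 0)* | 1) | 0 | 1 → 22 states

22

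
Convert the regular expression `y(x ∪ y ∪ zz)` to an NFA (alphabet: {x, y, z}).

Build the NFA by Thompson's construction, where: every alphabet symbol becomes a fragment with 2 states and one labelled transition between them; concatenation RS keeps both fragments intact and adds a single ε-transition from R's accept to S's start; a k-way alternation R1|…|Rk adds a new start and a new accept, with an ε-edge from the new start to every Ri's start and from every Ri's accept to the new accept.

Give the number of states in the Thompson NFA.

12

Per subexpression:
Each of the 5 symbol leaves contributes a 2-state fragment.
  zz → 4 states
  x ∪ y ∪ zz → 10 states
  y(x ∪ y ∪ zz) → 12 states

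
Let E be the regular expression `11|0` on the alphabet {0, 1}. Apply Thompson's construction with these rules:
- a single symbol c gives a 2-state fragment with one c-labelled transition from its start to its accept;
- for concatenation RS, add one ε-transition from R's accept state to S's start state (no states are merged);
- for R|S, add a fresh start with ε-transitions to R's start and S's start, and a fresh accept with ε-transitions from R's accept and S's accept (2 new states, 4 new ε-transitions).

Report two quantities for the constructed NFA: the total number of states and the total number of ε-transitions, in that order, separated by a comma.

8, 5

Building bottom-up:
Each of the 3 symbol leaves contributes 2 states and 0 ε-transitions.
  11 → 4 states, 1 ε-transition
  11|0 → 8 states, 5 ε-transitions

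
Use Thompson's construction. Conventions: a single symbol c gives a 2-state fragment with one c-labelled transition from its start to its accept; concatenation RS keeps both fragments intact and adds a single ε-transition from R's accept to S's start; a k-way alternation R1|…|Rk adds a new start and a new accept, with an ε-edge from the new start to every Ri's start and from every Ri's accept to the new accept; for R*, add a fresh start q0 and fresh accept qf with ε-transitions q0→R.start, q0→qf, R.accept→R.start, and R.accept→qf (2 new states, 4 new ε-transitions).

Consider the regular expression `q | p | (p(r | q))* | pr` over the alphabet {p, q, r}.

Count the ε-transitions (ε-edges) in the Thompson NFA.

Recursing over subexpressions:
Each of the 7 symbol leaves contributes 0 ε-transitions.
  r | q = 4 ε-transitions
  p(r | q) = 5 ε-transitions
  (p(r | q))* = 9 ε-transitions
  pr = 1 ε-transition
  q | p | (p(r | q))* | pr = 18 ε-transitions

18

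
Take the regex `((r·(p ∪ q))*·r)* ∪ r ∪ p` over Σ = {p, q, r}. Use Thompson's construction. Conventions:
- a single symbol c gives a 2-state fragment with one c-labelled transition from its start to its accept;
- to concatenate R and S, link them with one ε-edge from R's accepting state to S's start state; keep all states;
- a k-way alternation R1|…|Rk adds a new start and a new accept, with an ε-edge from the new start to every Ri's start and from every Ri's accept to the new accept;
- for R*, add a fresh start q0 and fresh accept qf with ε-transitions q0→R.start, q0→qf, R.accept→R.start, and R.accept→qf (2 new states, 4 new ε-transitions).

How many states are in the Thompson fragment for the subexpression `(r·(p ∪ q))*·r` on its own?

Fragment for `(r·(p ∪ q))*·r`:
Each of the 4 symbol leaves contributes a 2-state fragment.
  p ∪ q → 6 states
  r·(p ∪ q) → 8 states
  (r·(p ∪ q))* → 10 states
  (r·(p ∪ q))*·r → 12 states

12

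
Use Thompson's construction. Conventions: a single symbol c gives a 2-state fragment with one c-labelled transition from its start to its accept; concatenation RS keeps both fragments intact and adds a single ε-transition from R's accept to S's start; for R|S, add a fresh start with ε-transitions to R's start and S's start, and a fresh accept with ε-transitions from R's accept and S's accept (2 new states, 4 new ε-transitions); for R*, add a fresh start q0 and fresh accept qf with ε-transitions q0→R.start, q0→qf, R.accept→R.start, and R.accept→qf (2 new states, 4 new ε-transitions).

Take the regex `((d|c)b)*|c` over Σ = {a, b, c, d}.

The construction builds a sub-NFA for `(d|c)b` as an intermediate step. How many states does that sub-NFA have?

Fragment for `(d|c)b`:
Each of the 3 symbol leaves contributes a 2-state fragment.
  d|c → 6 states
  (d|c)b → 8 states

8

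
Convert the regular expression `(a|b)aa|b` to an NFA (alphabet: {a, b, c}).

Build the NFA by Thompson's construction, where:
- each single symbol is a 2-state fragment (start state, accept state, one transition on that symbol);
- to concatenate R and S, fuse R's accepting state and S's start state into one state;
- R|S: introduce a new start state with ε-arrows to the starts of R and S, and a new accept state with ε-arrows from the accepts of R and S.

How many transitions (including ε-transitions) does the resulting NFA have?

13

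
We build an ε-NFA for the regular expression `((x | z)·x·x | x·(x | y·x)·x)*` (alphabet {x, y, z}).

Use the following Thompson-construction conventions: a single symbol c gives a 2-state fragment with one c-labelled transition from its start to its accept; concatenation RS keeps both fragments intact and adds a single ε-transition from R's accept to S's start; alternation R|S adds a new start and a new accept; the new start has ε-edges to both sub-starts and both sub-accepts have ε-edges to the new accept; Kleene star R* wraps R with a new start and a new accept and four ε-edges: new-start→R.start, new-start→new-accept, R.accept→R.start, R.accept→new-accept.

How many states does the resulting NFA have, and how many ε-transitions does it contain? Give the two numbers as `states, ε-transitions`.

26, 21

By structural recursion:
Each of the 9 symbol leaves contributes 2 states and 0 ε-transitions.
  x | z = 6 states, 4 ε-transitions
  (x | z)·x·x = 10 states, 6 ε-transitions
  y·x = 4 states, 1 ε-transition
  x | y·x = 8 states, 5 ε-transitions
  x·(x | y·x)·x = 12 states, 7 ε-transitions
  (x | z)·x·x | x·(x | y·x)·x = 24 states, 17 ε-transitions
  ((x | z)·x·x | x·(x | y·x)·x)* = 26 states, 21 ε-transitions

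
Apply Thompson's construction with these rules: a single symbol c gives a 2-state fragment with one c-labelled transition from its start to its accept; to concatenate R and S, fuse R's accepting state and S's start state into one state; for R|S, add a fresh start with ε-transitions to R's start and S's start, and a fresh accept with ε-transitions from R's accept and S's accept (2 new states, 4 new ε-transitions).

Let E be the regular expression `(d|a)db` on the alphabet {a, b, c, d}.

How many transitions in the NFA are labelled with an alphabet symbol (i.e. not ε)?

4

Per subexpression:
Each of the 4 symbol leaves contributes exactly 1 symbol transition.
  d|a = 2 symbol transitions
  (d|a)db = 4 symbol transitions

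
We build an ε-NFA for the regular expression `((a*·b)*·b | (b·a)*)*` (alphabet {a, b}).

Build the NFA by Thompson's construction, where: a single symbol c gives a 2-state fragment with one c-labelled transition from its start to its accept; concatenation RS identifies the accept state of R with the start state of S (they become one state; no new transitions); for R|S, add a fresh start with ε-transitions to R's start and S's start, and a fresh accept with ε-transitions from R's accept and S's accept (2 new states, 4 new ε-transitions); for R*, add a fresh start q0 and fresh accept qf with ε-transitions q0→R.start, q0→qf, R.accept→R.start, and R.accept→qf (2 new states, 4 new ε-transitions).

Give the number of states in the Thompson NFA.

Bottom-up over the parse tree:
Each of the 5 symbol leaves contributes a 2-state fragment.
  a* = 4 states
  a*·b = 5 states
  (a*·b)* = 7 states
  (a*·b)*·b = 8 states
  b·a = 3 states
  (b·a)* = 5 states
  (a*·b)*·b | (b·a)* = 15 states
  ((a*·b)*·b | (b·a)*)* = 17 states

17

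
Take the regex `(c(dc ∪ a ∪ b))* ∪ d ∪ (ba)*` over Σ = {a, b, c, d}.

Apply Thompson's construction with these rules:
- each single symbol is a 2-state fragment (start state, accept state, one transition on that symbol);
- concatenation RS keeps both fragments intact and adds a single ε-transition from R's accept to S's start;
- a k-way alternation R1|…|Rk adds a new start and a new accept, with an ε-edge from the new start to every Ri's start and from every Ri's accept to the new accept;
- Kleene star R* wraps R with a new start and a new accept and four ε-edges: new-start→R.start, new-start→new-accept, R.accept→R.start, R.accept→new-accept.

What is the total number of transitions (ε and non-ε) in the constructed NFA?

Recursing over subexpressions:
Each of the 8 symbol leaves contributes 1 transition (1 symbol, 0 ε).
  dc : 3 transitions (2 symbol, 1 ε)
  dc ∪ a ∪ b : 11 transitions (4 symbol, 7 ε)
  c(dc ∪ a ∪ b) : 13 transitions (5 symbol, 8 ε)
  (c(dc ∪ a ∪ b))* : 17 transitions (5 symbol, 12 ε)
  ba : 3 transitions (2 symbol, 1 ε)
  (ba)* : 7 transitions (2 symbol, 5 ε)
  (c(dc ∪ a ∪ b))* ∪ d ∪ (ba)* : 31 transitions (8 symbol, 23 ε)

31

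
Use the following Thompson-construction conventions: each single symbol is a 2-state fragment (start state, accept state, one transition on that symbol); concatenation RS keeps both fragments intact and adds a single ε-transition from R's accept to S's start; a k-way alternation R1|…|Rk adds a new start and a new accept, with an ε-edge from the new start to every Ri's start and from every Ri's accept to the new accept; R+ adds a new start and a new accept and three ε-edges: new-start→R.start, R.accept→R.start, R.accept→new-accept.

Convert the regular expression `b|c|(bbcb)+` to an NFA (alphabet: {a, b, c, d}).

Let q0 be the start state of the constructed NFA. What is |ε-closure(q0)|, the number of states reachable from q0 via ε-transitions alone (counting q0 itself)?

Compute the ε-closure size of each fragment's start state recursively; a symbol fragment's start has no outgoing ε-edge, so its closure is just itself (size 1).
  bbcb → same as the first factor's closure: |closure| = 1
  (bbcb)+ → |closure| = 1 + 1 = 2 (the body doesn't accept ε, so the new accept is not reached)
  b|c|(bbcb)+ → new start ε-reaches every alternative's start; none of them accept ε, so the new accept is not reached: |closure| = 1 + 1 + 1 + 2 = 5

5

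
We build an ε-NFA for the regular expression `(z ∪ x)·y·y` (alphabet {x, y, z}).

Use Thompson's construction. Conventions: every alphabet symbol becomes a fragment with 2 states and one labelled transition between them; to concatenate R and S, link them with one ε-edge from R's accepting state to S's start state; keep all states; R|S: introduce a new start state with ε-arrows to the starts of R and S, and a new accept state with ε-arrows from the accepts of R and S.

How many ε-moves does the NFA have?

Per subexpression:
Each of the 4 symbol leaves contributes 0 ε-transitions.
  z ∪ x → 4 ε-transitions
  (z ∪ x)·y·y → 6 ε-transitions

6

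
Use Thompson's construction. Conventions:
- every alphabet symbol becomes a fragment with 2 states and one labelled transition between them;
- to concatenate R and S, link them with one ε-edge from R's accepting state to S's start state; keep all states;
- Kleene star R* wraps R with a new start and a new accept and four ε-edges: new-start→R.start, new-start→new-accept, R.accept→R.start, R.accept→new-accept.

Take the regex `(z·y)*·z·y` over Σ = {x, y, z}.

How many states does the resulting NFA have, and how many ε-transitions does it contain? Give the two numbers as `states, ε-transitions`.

10, 7

By structural recursion:
Each of the 4 symbol leaves contributes 2 states and 0 ε-transitions.
  z·y = 4 states, 1 ε-transition
  (z·y)* = 6 states, 5 ε-transitions
  (z·y)*·z·y = 10 states, 7 ε-transitions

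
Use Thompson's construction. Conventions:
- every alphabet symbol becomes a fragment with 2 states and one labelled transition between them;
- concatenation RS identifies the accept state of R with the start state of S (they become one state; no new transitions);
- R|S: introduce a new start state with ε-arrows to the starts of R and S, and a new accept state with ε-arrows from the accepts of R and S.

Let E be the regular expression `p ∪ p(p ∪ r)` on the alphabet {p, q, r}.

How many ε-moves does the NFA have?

Building bottom-up:
Each of the 4 symbol leaves contributes 0 ε-transitions.
  p ∪ r — 4 ε-transitions
  p(p ∪ r) — 4 ε-transitions
  p ∪ p(p ∪ r) — 8 ε-transitions

8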